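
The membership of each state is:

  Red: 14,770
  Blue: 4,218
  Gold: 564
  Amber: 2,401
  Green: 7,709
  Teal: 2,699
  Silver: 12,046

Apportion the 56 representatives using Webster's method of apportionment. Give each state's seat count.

Red 19, Blue 5, Gold 1, Amber 3, Green 10, Teal 3, Silver 15

Standard divisor 44407/56 ≈ 792.982; standard quotas: Red 18.626, Blue 5.319, Gold 0.711, Amber 3.028, Green 9.722, Teal 3.404, Silver 15.191.
Rounding to the nearest integer gives Red 19, Blue 5, Gold 1, Amber 3, Green 10, Teal 3, Silver 15 — total 56, matching the house size, so no adjustment is needed.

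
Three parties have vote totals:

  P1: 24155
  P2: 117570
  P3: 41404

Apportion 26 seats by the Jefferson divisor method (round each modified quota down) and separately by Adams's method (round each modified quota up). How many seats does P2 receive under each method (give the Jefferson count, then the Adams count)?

Jefferson: P1 3, P2 17, P3 6.
Adams: P1 4, P2 16, P3 6.
P2 gets 17 under Jefferson and 16 under Adams.

17 and 16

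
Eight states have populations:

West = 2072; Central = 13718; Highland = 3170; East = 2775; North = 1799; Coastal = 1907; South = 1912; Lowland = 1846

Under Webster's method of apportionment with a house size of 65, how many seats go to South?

Standard divisor 29199/65 ≈ 449.215; standard quotas: West 4.612, Central 30.538, Highland 7.057, East 6.177, North 4.005, Coastal 4.245, South 4.256, Lowland 4.109.
Rounding to the nearest integer gives West 5, Central 31, Highland 7, East 6, North 4, Coastal 4, South 4, Lowland 4 — total 65, matching the house size, so no adjustment is needed.
South receives 4.

4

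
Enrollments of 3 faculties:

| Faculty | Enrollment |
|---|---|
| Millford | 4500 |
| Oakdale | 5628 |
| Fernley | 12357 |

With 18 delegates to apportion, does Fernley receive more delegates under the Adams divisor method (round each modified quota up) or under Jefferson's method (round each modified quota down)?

Jefferson

Adams: Millford 4, Oakdale 5, Fernley 9.
Jefferson: Millford 3, Oakdale 5, Fernley 10.
Fernley gets 9 under Adams and 10 under Jefferson.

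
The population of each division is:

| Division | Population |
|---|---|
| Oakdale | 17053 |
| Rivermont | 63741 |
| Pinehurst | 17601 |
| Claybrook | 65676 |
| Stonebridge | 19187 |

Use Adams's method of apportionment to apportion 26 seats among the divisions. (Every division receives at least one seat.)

Standard divisor 183258/26 ≈ 7048.385; standard quotas: Oakdale 2.419, Rivermont 9.043, Pinehurst 2.497, Claybrook 9.318, Stonebridge 2.722.
Rounding up gives 3, 10, 3, 10, 3 = 29 seats, so the divisor must be adjusted.
With modified divisor 8100: modified quotas Oakdale 2.105, Rivermont 7.869, Pinehurst 2.173, Claybrook 8.108, Stonebridge 2.369.
Rounding up: Oakdale 3, Rivermont 8, Pinehurst 3, Claybrook 9, Stonebridge 3 (total 26).

Oakdale: 3; Rivermont: 8; Pinehurst: 3; Claybrook: 9; Stonebridge: 3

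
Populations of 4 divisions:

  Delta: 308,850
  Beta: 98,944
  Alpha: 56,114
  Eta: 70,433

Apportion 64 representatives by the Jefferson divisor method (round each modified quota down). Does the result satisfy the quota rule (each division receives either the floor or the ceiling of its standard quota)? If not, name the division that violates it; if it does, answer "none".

Standard quotas: Delta 36.992, Beta 11.851, Alpha 6.721, Eta 8.436.
Jefferson allocation: Delta 38, Beta 12, Alpha 6, Eta 8.
Delta has quota 36.992 (lower 36, upper 37) but receives 38 — outside the quota interval.

Delta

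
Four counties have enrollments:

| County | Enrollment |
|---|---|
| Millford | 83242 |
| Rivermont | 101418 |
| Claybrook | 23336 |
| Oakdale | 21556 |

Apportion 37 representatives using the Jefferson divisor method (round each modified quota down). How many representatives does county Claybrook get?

3

Standard divisor 229552/37 ≈ 6204.108; standard quotas: Millford 13.417, Rivermont 16.347, Claybrook 3.761, Oakdale 3.474.
Rounding down gives 13, 16, 3, 3 = 35 seats, so the divisor must be adjusted.
With modified divisor 5900: modified quotas Millford 14.109, Rivermont 17.189, Claybrook 3.955, Oakdale 3.654.
Rounding down: Millford 14, Rivermont 17, Claybrook 3, Oakdale 3 (total 37).
Claybrook receives 3.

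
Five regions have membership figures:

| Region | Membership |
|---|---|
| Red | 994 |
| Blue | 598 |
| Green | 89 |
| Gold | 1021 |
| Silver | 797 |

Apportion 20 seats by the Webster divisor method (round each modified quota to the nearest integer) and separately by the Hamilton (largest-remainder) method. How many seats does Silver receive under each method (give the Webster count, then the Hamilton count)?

Webster: Red 6, Blue 3, Green 1, Gold 6, Silver 4.
Hamilton: Red 6, Blue 3, Green 0, Gold 6, Silver 5.
Silver gets 4 under Webster and 5 under Hamilton.

4 and 5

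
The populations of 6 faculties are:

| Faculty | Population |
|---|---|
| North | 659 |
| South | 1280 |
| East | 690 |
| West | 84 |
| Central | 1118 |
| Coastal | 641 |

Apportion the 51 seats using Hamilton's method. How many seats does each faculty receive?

Standard divisor: 4472 ÷ 51 ≈ 87.686.
Standard quotas: North 7.515, South 14.597, East 7.869, West 0.958, Central 12.750, Coastal 7.310.
Lower quotas: North 7, South 14, East 7, West 0, Central 12, Coastal 7 (sum 47, leaving 4 seats).
Remainders in descending order: West 0.958, East 0.869, Central 0.750, South 0.597, North 0.515, Coastal 0.310.
The surplus seats go to West, East, Central, South.

North 7; South 15; East 8; West 1; Central 13; Coastal 7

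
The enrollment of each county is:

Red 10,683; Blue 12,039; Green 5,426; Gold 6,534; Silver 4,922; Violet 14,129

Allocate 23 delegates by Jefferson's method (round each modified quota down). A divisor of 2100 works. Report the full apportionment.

With modified divisor 2100: modified quotas Red 5.087, Blue 5.733, Green 2.584, Gold 3.111, Silver 2.344, Violet 6.728.
Rounding down: Red 5, Blue 5, Green 2, Gold 3, Silver 2, Violet 6 (total 23).

Red: 5; Blue: 5; Green: 2; Gold: 3; Silver: 2; Violet: 6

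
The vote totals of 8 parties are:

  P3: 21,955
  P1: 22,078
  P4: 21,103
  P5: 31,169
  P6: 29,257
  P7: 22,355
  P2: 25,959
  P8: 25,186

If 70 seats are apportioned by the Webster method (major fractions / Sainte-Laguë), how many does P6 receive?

10

Standard divisor 199062/70 ≈ 2843.743; standard quotas: P3 7.720, P1 7.764, P4 7.421, P5 10.961, P6 10.288, P7 7.861, P2 9.128, P8 8.857.
Rounding to the nearest integer gives P3 8, P1 8, P4 7, P5 11, P6 10, P7 8, P2 9, P8 9 — total 70, matching the house size, so no adjustment is needed.
P6 receives 10.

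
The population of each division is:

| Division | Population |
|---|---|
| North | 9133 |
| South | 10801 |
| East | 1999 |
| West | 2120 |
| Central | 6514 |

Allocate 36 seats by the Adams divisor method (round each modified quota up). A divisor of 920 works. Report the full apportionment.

With modified divisor 920: modified quotas North 9.927, South 11.740, East 2.173, West 2.304, Central 7.080.
Rounding up: North 10, South 12, East 3, West 3, Central 8 (total 36).

North=10; South=12; East=3; West=3; Central=8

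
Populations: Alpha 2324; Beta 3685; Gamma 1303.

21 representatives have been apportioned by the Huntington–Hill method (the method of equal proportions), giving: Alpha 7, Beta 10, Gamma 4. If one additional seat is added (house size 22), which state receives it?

Priority for the next seat is population ÷ (√(s·(s+1))).
Priorities: Alpha 310.558, Beta 351.351, Gamma 291.360.
Highest priority: Beta.

Beta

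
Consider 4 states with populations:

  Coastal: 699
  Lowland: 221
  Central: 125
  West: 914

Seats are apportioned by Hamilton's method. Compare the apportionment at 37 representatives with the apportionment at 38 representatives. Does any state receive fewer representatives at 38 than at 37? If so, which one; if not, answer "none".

Central

At 37 seats: Coastal 13, Lowland 4, Central 3, West 17.
At 38 seats: Coastal 14, Lowland 4, Central 2, West 18.
Central drops from 3 to 2.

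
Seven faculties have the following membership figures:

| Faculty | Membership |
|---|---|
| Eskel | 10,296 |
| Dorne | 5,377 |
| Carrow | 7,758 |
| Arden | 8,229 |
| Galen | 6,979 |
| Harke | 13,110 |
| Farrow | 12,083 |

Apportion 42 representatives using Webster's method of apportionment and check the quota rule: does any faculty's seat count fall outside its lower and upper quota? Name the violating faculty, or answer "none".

none

Standard quotas: Eskel 6.775, Dorne 3.538, Carrow 5.105, Arden 5.414, Galen 4.592, Harke 8.626, Farrow 7.950.
Webster allocation: Eskel 7, Dorne 3, Carrow 5, Arden 5, Galen 5, Harke 9, Farrow 8.
Every allocation lies between the lower and upper quota.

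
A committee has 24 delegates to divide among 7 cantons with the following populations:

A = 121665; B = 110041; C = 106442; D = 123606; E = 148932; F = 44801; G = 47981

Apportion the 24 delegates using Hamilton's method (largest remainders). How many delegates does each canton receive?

A: 4, B: 4, C: 4, D: 4, E: 5, F: 1, G: 2

The standard divisor is 703468/24 ≈ 29311.167.
Standard quotas: A 4.1508, B 3.7542, C 3.6314, D 4.2170, E 5.0811, F 1.5285, G 1.6370.
Lower quotas: A 4, B 3, C 3, D 4, E 5, F 1, G 1 (sum 21, leaving 3 seats).
Remainders in descending order: B 0.7542, G 0.6370, C 0.6314, F 0.5285, D 0.2170, A 0.1508, E 0.0811.
The surplus seats go to B, G, C.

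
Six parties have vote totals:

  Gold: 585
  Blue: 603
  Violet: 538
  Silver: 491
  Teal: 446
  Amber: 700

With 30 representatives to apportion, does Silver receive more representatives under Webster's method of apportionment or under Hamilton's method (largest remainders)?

Webster: Gold 5, Blue 6, Violet 5, Silver 4, Teal 4, Amber 6.
Hamilton: Gold 5, Blue 5, Violet 5, Silver 5, Teal 4, Amber 6.
Silver gets 4 under Webster and 5 under Hamilton.

Hamilton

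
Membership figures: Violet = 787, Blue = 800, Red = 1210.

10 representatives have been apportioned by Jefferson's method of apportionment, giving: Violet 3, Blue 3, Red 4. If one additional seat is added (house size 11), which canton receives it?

Red

Priority for the next seat is population ÷ (current seats + 1).
Priorities: Violet 196.750, Blue 200.000, Red 242.000.
Highest priority: Red.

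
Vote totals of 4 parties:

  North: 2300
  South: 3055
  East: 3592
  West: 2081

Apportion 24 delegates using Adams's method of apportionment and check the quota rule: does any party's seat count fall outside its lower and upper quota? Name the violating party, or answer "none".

Standard quotas: North 5.005, South 6.649, East 7.817, West 4.529.
Adams allocation: North 5, South 6, East 8, West 5.
Every allocation lies between the lower and upper quota.

none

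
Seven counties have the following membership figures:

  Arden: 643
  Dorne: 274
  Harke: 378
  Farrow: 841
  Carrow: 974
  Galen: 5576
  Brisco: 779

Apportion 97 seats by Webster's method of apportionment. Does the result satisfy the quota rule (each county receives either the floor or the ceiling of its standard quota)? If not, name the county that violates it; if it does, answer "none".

Standard quotas: Arden 6.590, Dorne 2.808, Harke 3.874, Farrow 8.619, Carrow 9.982, Galen 57.144, Brisco 7.983.
Webster allocation: Arden 7, Dorne 3, Harke 4, Farrow 9, Carrow 10, Galen 56, Brisco 8.
Galen has quota 57.144 (lower 57, upper 58) but receives 56 — outside the quota interval.

Galen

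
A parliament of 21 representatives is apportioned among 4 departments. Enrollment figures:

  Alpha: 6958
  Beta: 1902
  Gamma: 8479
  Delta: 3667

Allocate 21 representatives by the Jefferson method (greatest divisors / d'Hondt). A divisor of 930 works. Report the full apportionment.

Alpha: 7; Beta: 2; Gamma: 9; Delta: 3

With modified divisor 930: modified quotas Alpha 7.482, Beta 2.045, Gamma 9.117, Delta 3.943.
Rounding down: Alpha 7, Beta 2, Gamma 9, Delta 3 (total 21).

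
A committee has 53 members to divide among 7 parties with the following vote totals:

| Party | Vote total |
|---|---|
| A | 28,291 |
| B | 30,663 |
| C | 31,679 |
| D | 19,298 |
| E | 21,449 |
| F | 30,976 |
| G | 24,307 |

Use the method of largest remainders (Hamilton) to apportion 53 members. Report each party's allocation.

Standard divisor: 186663 ÷ 53 ≈ 3521.943.
Standard quotas: A 8.0328, B 8.7063, C 8.9947, D 5.4794, E 6.0901, F 8.7951, G 6.9016.
Lower quotas: A 8, B 8, C 8, D 5, E 6, F 8, G 6 (sum 49, leaving 4 seats).
Remainders in descending order: C 0.9947, G 0.9016, F 0.7951, B 0.7063, D 0.4794, E 0.0901, A 0.0328.
Largest remainders: C, G, F, B receive the extra seats.

A: 8; B: 9; C: 9; D: 5; E: 6; F: 9; G: 7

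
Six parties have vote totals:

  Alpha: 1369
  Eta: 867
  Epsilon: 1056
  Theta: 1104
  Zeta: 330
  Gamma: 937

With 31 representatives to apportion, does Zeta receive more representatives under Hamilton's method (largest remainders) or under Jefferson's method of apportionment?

Hamilton

Hamilton: Alpha 7, Eta 5, Epsilon 6, Theta 6, Zeta 2, Gamma 5.
Jefferson: Alpha 8, Eta 5, Epsilon 6, Theta 6, Zeta 1, Gamma 5.
Zeta gets 2 under Hamilton and 1 under Jefferson.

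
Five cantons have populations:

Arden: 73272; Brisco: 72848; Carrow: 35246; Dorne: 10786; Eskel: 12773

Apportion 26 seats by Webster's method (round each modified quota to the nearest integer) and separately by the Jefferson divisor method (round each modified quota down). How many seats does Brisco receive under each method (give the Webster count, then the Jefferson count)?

Webster: Arden 9, Brisco 9, Carrow 5, Dorne 1, Eskel 2.
Jefferson: Arden 10, Brisco 10, Carrow 4, Dorne 1, Eskel 1.
Brisco gets 9 under Webster and 10 under Jefferson.

9 and 10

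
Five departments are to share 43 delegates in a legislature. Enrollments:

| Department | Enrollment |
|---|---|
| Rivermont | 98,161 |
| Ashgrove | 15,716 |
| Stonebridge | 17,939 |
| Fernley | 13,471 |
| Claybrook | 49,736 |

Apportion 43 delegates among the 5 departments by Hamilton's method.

Rivermont 22, Ashgrove 3, Stonebridge 4, Fernley 3, Claybrook 11

Total 195023; standard divisor 195023/43 ≈ 4535.419.
Standard quotas: Rivermont 21.6432, Ashgrove 3.4652, Stonebridge 3.9553, Fernley 2.9702, Claybrook 10.9661.
Lower quotas: Rivermont 21, Ashgrove 3, Stonebridge 3, Fernley 2, Claybrook 10 (sum 39, leaving 4 seats).
Remainders in descending order: Fernley 0.9702, Claybrook 0.9661, Stonebridge 0.9553, Rivermont 0.6432, Ashgrove 0.4652.
Largest remainders: Fernley, Claybrook, Stonebridge, Rivermont receive the extra seats.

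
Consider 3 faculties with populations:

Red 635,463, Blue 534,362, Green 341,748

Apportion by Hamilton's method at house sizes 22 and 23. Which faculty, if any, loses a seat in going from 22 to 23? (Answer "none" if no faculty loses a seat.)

At 22 seats: Red 9, Blue 8, Green 5.
At 23 seats: Red 10, Blue 8, Green 5.
No faculty's allocation decreased.

none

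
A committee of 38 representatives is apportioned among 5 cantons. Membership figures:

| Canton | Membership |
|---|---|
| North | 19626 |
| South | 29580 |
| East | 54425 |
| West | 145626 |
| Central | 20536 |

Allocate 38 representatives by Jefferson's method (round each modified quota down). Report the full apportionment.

Standard divisor 269793/38 ≈ 7099.816; standard quotas: North 2.764, South 4.166, East 7.666, West 20.511, Central 2.892.
Rounding down gives 2, 4, 7, 20, 2 = 35 seats, so the divisor must be adjusted.
With modified divisor 6700: modified quotas North 2.929, South 4.415, East 8.123, West 21.735, Central 3.065.
Rounding down: North 2, South 4, East 8, West 21, Central 3 (total 38).

North 2, South 4, East 8, West 21, Central 3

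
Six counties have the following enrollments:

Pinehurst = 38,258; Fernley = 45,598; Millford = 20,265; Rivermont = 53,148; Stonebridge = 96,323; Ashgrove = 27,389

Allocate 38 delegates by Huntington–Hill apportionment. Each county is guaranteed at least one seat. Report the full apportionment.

With divisor 7426: modified quotas Pinehurst 5.152, Fernley 6.140, Millford 2.729, Rivermont 7.157, Stonebridge 12.971, Ashgrove 3.688.
Geometric-mean thresholds: Pinehurst √(5·6)=5.477, Fernley √(6·7)=6.481, Millford √(2·3)=2.449, Rivermont √(7·8)=7.483, Stonebridge √(12·13)=12.490, Ashgrove √(3·4)=3.464.
Each quota rounded against its threshold gives Pinehurst 5, Fernley 6, Millford 3, Rivermont 7, Stonebridge 13, Ashgrove 4 (total 38).

Pinehurst: 5; Fernley: 6; Millford: 3; Rivermont: 7; Stonebridge: 13; Ashgrove: 4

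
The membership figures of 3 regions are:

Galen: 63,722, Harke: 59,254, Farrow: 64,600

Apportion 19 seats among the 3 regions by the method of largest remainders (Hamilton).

Galen 6, Harke 6, Farrow 7

Total 187576; standard divisor 187576/19 ≈ 9872.421.
Standard quotas: Galen 6.4545, Harke 6.0020, Farrow 6.5435.
Lower quotas: Galen 6, Harke 6, Farrow 6 (sum 18, leaving 1 seat).
Remainders in descending order: Farrow 0.5435, Galen 0.4545, Harke 0.0020.
Largest remainder: Farrow receives the extra seat.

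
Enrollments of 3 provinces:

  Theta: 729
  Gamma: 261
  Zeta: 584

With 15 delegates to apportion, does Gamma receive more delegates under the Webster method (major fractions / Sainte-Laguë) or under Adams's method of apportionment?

Adams

Webster: Theta 7, Gamma 2, Zeta 6.
Adams: Theta 7, Gamma 3, Zeta 5.
Gamma gets 2 under Webster and 3 under Adams.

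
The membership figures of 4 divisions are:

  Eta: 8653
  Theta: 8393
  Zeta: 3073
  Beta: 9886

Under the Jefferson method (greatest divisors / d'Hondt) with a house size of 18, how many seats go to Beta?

Standard divisor 30005/18 ≈ 1666.944; standard quotas: Eta 5.191, Theta 5.035, Zeta 1.843, Beta 5.931.
Rounding down gives 5, 5, 1, 5 = 16 seats, so the divisor must be adjusted.
With modified divisor 1500: modified quotas Eta 5.769, Theta 5.595, Zeta 2.049, Beta 6.591.
Rounding down: Eta 5, Theta 5, Zeta 2, Beta 6 (total 18).
Beta receives 6.

6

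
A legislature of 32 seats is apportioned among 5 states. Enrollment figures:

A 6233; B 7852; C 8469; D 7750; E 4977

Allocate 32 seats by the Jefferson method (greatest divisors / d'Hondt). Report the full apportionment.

A: 6, B: 7, C: 8, D: 7, E: 4

Standard divisor 35281/32 ≈ 1102.531; standard quotas: A 5.653, B 7.122, C 7.681, D 7.029, E 4.514.
Rounding down gives 5, 7, 7, 7, 4 = 30 seats, so the divisor must be adjusted.
With modified divisor 1000: modified quotas A 6.233, B 7.852, C 8.469, D 7.750, E 4.977.
Rounding down: A 6, B 7, C 8, D 7, E 4 (total 32).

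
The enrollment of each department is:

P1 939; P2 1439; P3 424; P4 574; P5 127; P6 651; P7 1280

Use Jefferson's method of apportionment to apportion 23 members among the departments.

Standard divisor 5434/23 ≈ 236.261; standard quotas: P1 3.974, P2 6.091, P3 1.795, P4 2.430, P5 0.538, P6 2.755, P7 5.418.
Rounding down gives 3, 6, 1, 2, 0, 2, 5 = 19 seats, so the divisor must be adjusted.
With modified divisor 209: modified quotas P1 4.493, P2 6.885, P3 2.029, P4 2.746, P5 0.608, P6 3.115, P7 6.124.
Rounding down: P1 4, P2 6, P3 2, P4 2, P5 0, P6 3, P7 6 (total 23).

P1: 4; P2: 6; P3: 2; P4: 2; P5: 0; P6: 3; P7: 6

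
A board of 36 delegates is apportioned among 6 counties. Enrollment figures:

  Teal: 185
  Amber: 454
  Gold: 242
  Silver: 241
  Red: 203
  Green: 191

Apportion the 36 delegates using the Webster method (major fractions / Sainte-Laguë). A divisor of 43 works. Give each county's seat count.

With modified divisor 43: modified quotas Teal 4.302, Amber 10.558, Gold 5.628, Silver 5.605, Red 4.721, Green 4.442.
Rounding to the nearest integer: Teal 4, Amber 11, Gold 6, Silver 6, Red 5, Green 4 (total 36).

Teal: 4, Amber: 11, Gold: 6, Silver: 6, Red: 5, Green: 4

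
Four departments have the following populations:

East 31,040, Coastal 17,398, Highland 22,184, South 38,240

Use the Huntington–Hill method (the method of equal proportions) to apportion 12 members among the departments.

With divisor 9009: modified quotas East 3.445, Coastal 1.931, Highland 2.462, South 4.245.
Geometric-mean thresholds: East √(3·4)=3.464, Coastal √(1·2)=1.414, Highland √(2·3)=2.449, South √(4·5)=4.472.
Each quota rounded against its threshold gives East 3, Coastal 2, Highland 3, South 4 (total 12).

East=3; Coastal=2; Highland=3; South=4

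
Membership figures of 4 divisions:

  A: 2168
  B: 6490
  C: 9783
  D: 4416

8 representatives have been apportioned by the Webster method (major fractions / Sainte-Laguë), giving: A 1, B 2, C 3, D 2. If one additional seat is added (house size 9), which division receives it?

C

Priority for the next seat is population ÷ (current seats + 0.5).
Priorities: A 1445.333, B 2596.000, C 2795.143, D 1766.400.
Highest priority: C.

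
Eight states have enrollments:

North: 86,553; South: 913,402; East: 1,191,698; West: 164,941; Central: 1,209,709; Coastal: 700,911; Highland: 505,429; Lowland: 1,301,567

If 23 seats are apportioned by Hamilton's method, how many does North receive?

0

Total 6074210; standard divisor 6074210/23 ≈ 264096.087.
Standard quotas: North 0.3277, South 3.4586, East 4.5124, West 0.6245, Central 4.5806, Coastal 2.6540, Highland 1.9138, Lowland 4.9284.
Lower quotas: North 0, South 3, East 4, West 0, Central 4, Coastal 2, Highland 1, Lowland 4 (sum 18, leaving 5 seats).
Remainders in descending order: Lowland 0.9284, Highland 0.9138, Coastal 0.6540, West 0.6245, Central 0.5806, East 0.5124, South 0.4586, North 0.3277.
The surplus seats go to Lowland, Highland, Coastal, West, Central.
North receives 0.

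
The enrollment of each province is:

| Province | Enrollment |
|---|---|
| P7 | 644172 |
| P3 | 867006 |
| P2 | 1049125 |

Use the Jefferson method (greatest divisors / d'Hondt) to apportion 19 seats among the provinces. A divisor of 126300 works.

With modified divisor 126300: modified quotas P7 5.100, P3 6.865, P2 8.307.
Rounding down: P7 5, P3 6, P2 8 (total 19).

P7 5, P3 6, P2 8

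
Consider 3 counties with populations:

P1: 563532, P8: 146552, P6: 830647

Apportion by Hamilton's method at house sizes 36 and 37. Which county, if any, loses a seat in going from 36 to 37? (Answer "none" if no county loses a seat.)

P8

At 36 seats: P1 13, P8 4, P6 19.
At 37 seats: P1 14, P8 3, P6 20.
P8 drops from 4 to 3.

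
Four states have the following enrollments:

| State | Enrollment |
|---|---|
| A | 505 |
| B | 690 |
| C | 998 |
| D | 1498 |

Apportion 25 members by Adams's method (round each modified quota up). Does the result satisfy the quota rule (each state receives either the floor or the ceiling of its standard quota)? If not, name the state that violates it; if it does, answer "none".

Standard quotas: A 3.420, B 4.674, C 6.760, D 10.146.
Adams allocation: A 4, B 5, C 6, D 10.
Every allocation lies between the lower and upper quota.

none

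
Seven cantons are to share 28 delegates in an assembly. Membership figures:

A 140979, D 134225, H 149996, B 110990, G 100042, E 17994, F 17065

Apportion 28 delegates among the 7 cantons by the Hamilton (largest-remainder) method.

Standard divisor: 671291 ÷ 28 ≈ 23974.679.
Standard quotas: A 5.8803, D 5.5986, H 6.2564, B 4.6295, G 4.1728, E 0.7505, F 0.7118.
Lower quotas: A 5, D 5, H 6, B 4, G 4, E 0, F 0 (sum 24, leaving 4 seats).
Remainders in descending order: A 0.8803, E 0.7505, F 0.7118, B 0.6295, D 0.5986, H 0.2564, G 0.1728.
The surplus seats go to A, E, F, B.

A=6; D=5; H=6; B=5; G=4; E=1; F=1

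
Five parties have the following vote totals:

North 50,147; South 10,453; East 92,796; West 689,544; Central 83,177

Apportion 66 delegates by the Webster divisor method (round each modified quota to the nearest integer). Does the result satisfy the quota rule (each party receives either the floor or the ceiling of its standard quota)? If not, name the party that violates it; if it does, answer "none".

Standard quotas: North 3.574, South 0.745, East 6.613, West 49.141, Central 5.928.
Webster allocation: North 4, South 1, East 7, West 48, Central 6.
West has quota 49.141 (lower 49, upper 50) but receives 48 — outside the quota interval.

West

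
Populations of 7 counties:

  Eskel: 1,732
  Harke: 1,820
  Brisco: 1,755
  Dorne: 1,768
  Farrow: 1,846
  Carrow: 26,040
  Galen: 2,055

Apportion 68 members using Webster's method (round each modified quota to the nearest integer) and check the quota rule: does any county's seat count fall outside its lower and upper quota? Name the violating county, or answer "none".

Carrow

Standard quotas: Eskel 3.182, Harke 3.343, Brisco 3.224, Dorne 3.248, Farrow 3.391, Carrow 47.837, Galen 3.775.
Webster allocation: Eskel 3, Harke 3, Brisco 3, Dorne 3, Farrow 3, Carrow 49, Galen 4.
Carrow has quota 47.837 (lower 47, upper 48) but receives 49 — outside the quota interval.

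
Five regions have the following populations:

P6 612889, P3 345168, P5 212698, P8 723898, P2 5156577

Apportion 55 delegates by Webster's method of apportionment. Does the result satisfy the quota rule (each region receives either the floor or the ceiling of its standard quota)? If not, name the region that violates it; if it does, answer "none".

Standard quotas: P6 4.781, P3 2.692, P5 1.659, P8 5.646, P2 40.222.
Webster allocation: P6 5, P3 3, P5 2, P8 6, P2 39.
P2 has quota 40.222 (lower 40, upper 41) but receives 39 — outside the quota interval.

P2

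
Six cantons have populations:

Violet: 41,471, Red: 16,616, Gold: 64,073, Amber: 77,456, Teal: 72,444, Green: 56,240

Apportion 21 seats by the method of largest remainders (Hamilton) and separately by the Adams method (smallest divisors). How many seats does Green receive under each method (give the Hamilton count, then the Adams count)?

Hamilton: Violet 3, Red 1, Gold 4, Amber 5, Teal 5, Green 3.
Adams: Violet 3, Red 1, Gold 4, Amber 5, Teal 4, Green 4.
Green gets 3 under Hamilton and 4 under Adams.

3 and 4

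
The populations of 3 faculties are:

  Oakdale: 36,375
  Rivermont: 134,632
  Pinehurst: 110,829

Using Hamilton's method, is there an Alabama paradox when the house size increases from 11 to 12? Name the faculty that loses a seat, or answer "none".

Oakdale

At 11 seats: Oakdale 2, Rivermont 5, Pinehurst 4.
At 12 seats: Oakdale 1, Rivermont 6, Pinehurst 5.
Oakdale drops from 2 to 1.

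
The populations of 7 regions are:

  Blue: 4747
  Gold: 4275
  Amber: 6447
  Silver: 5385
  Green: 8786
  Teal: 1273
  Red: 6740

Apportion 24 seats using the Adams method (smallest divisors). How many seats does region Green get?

5

Standard divisor 37653/24 ≈ 1568.875; standard quotas: Blue 3.026, Gold 2.725, Amber 4.109, Silver 3.432, Green 5.600, Teal 0.811, Red 4.296.
Rounding up gives 4, 3, 5, 4, 6, 1, 5 = 28 seats, so the divisor must be adjusted.
With modified divisor 1780: modified quotas Blue 2.667, Gold 2.402, Amber 3.622, Silver 3.025, Green 4.936, Teal 0.715, Red 3.787.
Rounding up: Blue 3, Gold 3, Amber 4, Silver 4, Green 5, Teal 1, Red 4 (total 24).
Green receives 5.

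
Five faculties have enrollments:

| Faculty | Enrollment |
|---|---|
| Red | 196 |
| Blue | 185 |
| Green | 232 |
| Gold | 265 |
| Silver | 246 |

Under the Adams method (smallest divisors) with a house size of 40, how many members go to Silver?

9

Standard divisor 1124/40 ≈ 28.1; standard quotas: Red 6.975, Blue 6.584, Green 8.256, Gold 9.431, Silver 8.754.
Rounding up gives 7, 7, 9, 10, 9 = 42 seats, so the divisor must be adjusted.
With modified divisor 30: modified quotas Red 6.533, Blue 6.167, Green 7.733, Gold 8.833, Silver 8.200.
Rounding up: Red 7, Blue 7, Green 8, Gold 9, Silver 9 (total 40).
Silver receives 9.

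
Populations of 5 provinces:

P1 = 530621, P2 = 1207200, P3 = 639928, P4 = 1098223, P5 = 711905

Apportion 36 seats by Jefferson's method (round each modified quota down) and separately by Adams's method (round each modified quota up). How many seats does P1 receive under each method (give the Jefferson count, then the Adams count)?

4 and 5

Jefferson: P1 4, P2 11, P3 5, P4 10, P5 6.
Adams: P1 5, P2 10, P3 6, P4 9, P5 6.
P1 gets 4 under Jefferson and 5 under Adams.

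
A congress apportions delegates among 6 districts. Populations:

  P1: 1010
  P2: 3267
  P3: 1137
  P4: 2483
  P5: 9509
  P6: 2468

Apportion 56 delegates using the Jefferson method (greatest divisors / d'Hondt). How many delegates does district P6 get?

7

Standard divisor 19874/56 ≈ 354.893; standard quotas: P1 2.846, P2 9.206, P3 3.204, P4 6.996, P5 26.794, P6 6.954.
Rounding down gives 2, 9, 3, 6, 26, 6 = 52 seats, so the divisor must be adjusted.
With modified divisor 339.02: modified quotas P1 2.979, P2 9.637, P3 3.354, P4 7.324, P5 28.048, P6 7.280.
Rounding down: P1 2, P2 9, P3 3, P4 7, P5 28, P6 7 (total 56).
P6 receives 7.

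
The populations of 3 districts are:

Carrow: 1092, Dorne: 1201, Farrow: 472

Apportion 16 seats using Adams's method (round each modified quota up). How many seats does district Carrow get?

Standard divisor 2765/16 ≈ 172.812; standard quotas: Carrow 6.319, Dorne 6.950, Farrow 2.731.
Rounding up gives 7, 7, 3 = 17 seats, so the divisor must be adjusted.
With modified divisor 190: modified quotas Carrow 5.747, Dorne 6.321, Farrow 2.484.
Rounding up: Carrow 6, Dorne 7, Farrow 3 (total 16).
Carrow receives 6.

6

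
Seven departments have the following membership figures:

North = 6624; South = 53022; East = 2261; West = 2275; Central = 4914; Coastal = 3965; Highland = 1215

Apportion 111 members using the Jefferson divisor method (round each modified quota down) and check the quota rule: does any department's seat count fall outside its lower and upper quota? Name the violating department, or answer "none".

South

Standard quotas: North 9.899, South 79.237, East 3.379, West 3.400, Central 7.344, Coastal 5.925, Highland 1.816.
Jefferson allocation: North 10, South 81, East 3, West 3, Central 7, Coastal 6, Highland 1.
South has quota 79.237 (lower 79, upper 80) but receives 81 — outside the quota interval.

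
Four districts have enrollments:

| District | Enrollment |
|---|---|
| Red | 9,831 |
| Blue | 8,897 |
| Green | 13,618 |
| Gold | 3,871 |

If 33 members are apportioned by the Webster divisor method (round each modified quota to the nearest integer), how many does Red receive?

Standard divisor 36217/33 ≈ 1097.485; standard quotas: Red 8.958, Blue 8.107, Green 12.408, Gold 3.527.
Rounding to the nearest integer gives Red 9, Blue 8, Green 12, Gold 4 — total 33, matching the house size, so no adjustment is needed.
Red receives 9.

9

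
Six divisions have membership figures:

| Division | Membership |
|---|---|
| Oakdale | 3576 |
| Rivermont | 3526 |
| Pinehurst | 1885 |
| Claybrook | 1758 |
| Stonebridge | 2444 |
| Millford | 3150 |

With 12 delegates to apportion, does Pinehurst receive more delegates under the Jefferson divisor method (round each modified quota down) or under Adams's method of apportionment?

Adams

Jefferson: Oakdale 3, Rivermont 3, Pinehurst 1, Claybrook 1, Stonebridge 2, Millford 2.
Adams: Oakdale 3, Rivermont 2, Pinehurst 2, Claybrook 1, Stonebridge 2, Millford 2.
Pinehurst gets 1 under Jefferson and 2 under Adams.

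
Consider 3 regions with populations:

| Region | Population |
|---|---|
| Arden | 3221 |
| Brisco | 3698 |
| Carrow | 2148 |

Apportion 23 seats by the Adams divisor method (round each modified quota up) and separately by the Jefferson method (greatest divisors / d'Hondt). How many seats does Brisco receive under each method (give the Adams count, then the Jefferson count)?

Adams: Arden 8, Brisco 9, Carrow 6.
Jefferson: Arden 8, Brisco 10, Carrow 5.
Brisco gets 9 under Adams and 10 under Jefferson.

9 and 10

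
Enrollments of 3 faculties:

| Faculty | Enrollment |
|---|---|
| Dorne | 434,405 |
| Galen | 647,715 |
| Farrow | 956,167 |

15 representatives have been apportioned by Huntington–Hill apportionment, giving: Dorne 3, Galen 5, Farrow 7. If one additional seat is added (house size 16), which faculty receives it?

Priority for the next seat is population ÷ (√(s·(s+1))).
Priorities: Dorne 125401.922, Galen 118256.039, Farrow 127773.190.
Highest priority: Farrow.

Farrow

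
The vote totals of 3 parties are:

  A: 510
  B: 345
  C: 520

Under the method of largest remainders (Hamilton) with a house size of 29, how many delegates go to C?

11

The standard divisor is 1375/29 ≈ 47.414.
Standard quotas: A 10.756, B 7.276, C 10.967.
Lower quotas: A 10, B 7, C 10 (sum 27, leaving 2 seats).
Remainders in descending order: C 0.967, A 0.756, B 0.276.
The surplus seats go to C, A.
C receives 11.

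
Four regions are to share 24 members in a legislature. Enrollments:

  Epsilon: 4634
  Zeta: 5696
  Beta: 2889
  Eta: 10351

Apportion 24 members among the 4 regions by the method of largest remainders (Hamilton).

The standard divisor is 23570/24 ≈ 982.083.
Standard quotas: Epsilon 4.7185, Zeta 5.7999, Beta 2.9417, Eta 10.5398.
Lower quotas: Epsilon 4, Zeta 5, Beta 2, Eta 10 (sum 21, leaving 3 seats).
Remainders in descending order: Beta 0.9417, Zeta 0.7999, Epsilon 0.7185, Eta 0.5398.
Largest remainders: Beta, Zeta, Epsilon receive the extra seats.

Epsilon=5; Zeta=6; Beta=3; Eta=10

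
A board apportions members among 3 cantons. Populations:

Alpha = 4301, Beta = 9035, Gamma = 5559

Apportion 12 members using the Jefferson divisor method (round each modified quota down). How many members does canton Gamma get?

Standard divisor 18895/12 ≈ 1574.583; standard quotas: Alpha 2.732, Beta 5.738, Gamma 3.530.
Rounding down gives 2, 5, 3 = 10 seats, so the divisor must be adjusted.
With modified divisor 1400: modified quotas Alpha 3.072, Beta 6.454, Gamma 3.971.
Rounding down: Alpha 3, Beta 6, Gamma 3 (total 12).
Gamma receives 3.

3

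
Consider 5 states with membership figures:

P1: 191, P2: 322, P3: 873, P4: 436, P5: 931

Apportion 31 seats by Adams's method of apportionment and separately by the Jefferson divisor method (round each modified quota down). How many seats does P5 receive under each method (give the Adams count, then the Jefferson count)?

10 and 11

Adams: P1 2, P2 4, P3 10, P4 5, P5 10.
Jefferson: P1 2, P2 3, P3 10, P4 5, P5 11.
P5 gets 10 under Adams and 11 under Jefferson.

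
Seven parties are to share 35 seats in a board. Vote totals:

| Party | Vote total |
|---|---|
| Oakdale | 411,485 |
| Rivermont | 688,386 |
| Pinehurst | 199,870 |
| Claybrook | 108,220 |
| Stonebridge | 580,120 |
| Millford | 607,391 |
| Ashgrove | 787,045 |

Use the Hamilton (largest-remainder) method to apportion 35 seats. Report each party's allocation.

Oakdale 4, Rivermont 7, Pinehurst 2, Claybrook 1, Stonebridge 6, Millford 7, Ashgrove 8

Standard divisor: 3382517 ÷ 35 ≈ 96643.343.
Standard quotas: Oakdale 4.2578, Rivermont 7.1230, Pinehurst 2.0681, Claybrook 1.1198, Stonebridge 6.0027, Millford 6.2849, Ashgrove 8.1438.
Lower quotas: Oakdale 4, Rivermont 7, Pinehurst 2, Claybrook 1, Stonebridge 6, Millford 6, Ashgrove 8 (sum 34, leaving 1 seat).
Remainders in descending order: Millford 0.2849, Oakdale 0.2578, Ashgrove 0.1438, Rivermont 0.1230, Claybrook 0.1198, Pinehurst 0.0681, Stonebridge 0.0027.
The surplus seat goes to Millford.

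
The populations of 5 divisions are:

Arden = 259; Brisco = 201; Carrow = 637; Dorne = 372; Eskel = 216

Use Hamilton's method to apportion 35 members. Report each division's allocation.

Arden: 5, Brisco: 4, Carrow: 13, Dorne: 8, Eskel: 5

Total 1685; standard divisor 1685/35 ≈ 48.143.
Standard quotas: Arden 5.380, Brisco 4.175, Carrow 13.231, Dorne 7.727, Eskel 4.487.
Lower quotas: Arden 5, Brisco 4, Carrow 13, Dorne 7, Eskel 4 (sum 33, leaving 2 seats).
Remainders in descending order: Dorne 0.727, Eskel 0.487, Arden 0.380, Carrow 0.231, Brisco 0.175.
Largest remainders: Dorne, Eskel receive the extra seats.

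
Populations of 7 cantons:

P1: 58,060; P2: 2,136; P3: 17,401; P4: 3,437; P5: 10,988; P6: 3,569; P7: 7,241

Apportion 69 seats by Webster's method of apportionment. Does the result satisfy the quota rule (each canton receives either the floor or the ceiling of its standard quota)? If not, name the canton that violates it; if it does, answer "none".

P1

Standard quotas: P1 38.958, P2 1.433, P3 11.676, P4 2.306, P5 7.373, P6 2.395, P7 4.859.
Webster allocation: P1 40, P2 1, P3 12, P4 2, P5 7, P6 2, P7 5.
P1 has quota 38.958 (lower 38, upper 39) but receives 40 — outside the quota interval.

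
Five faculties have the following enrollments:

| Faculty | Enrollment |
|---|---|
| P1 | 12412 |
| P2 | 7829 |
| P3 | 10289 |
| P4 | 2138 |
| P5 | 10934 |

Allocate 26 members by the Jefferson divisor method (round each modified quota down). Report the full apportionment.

P1: 7; P2: 5; P3: 6; P4: 1; P5: 7

Standard divisor 43602/26 ≈ 1677; standard quotas: P1 7.401, P2 4.668, P3 6.135, P4 1.275, P5 6.520.
Rounding down gives 7, 4, 6, 1, 6 = 24 seats, so the divisor must be adjusted.
With modified divisor 1557: modified quotas P1 7.972, P2 5.028, P3 6.608, P4 1.373, P5 7.022.
Rounding down: P1 7, P2 5, P3 6, P4 1, P5 7 (total 26).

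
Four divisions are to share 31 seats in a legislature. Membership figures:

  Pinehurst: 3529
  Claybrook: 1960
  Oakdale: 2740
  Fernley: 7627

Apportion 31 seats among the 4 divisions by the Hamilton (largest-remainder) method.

Pinehurst 7; Claybrook 4; Oakdale 5; Fernley 15

The standard divisor is 15856/31 ≈ 511.484.
Standard quotas: Pinehurst 6.8995, Claybrook 3.8320, Oakdale 5.3570, Fernley 14.9115.
Lower quotas: Pinehurst 6, Claybrook 3, Oakdale 5, Fernley 14 (sum 28, leaving 3 seats).
Remainders in descending order: Fernley 0.9115, Pinehurst 0.8995, Claybrook 0.8320, Oakdale 0.3570.
The surplus seats go to Fernley, Pinehurst, Claybrook.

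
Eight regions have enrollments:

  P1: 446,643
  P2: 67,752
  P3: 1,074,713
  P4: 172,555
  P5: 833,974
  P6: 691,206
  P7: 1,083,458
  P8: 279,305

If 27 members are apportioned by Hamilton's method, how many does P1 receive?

3

Total 4649606; standard divisor 4649606/27 ≈ 172207.63.
Standard quotas: P1 2.5936, P2 0.3934, P3 6.2408, P4 1.0020, P5 4.8428, P6 4.0138, P7 6.2916, P8 1.6219.
Lower quotas: P1 2, P2 0, P3 6, P4 1, P5 4, P6 4, P7 6, P8 1 (sum 24, leaving 3 seats).
Remainders in descending order: P5 0.8428, P8 0.6219, P1 0.5936, P2 0.3934, P7 0.2916, P3 0.2408, P6 0.0138, P4 0.0020.
Largest remainders: P5, P8, P1 receive the extra seats.
P1 receives 3.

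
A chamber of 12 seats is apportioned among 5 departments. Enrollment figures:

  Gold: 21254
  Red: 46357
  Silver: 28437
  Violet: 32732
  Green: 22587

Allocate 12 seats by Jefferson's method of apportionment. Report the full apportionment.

Standard divisor 151367/12 ≈ 12613.917; standard quotas: Gold 1.685, Red 3.675, Silver 2.254, Violet 2.595, Green 1.791.
Rounding down gives 1, 3, 2, 2, 1 = 9 seats, so the divisor must be adjusted.
With modified divisor 10800: modified quotas Gold 1.968, Red 4.292, Silver 2.633, Violet 3.031, Green 2.091.
Rounding down: Gold 1, Red 4, Silver 2, Violet 3, Green 2 (total 12).

Gold 1; Red 4; Silver 2; Violet 3; Green 2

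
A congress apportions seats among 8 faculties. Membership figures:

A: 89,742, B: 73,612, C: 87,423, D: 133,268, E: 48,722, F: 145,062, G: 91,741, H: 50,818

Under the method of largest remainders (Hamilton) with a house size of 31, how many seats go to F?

Total 720388; standard divisor 720388/31 ≈ 23238.323.
Standard quotas: A 3.8618, B 3.1677, C 3.7620, D 5.7348, E 2.0966, F 6.2424, G 3.9478, H 2.1868.
Lower quotas: A 3, B 3, C 3, D 5, E 2, F 6, G 3, H 2 (sum 27, leaving 4 seats).
Remainders in descending order: G 0.9478, A 0.8618, C 0.7620, D 0.7348, F 0.2424, H 0.1868, B 0.1677, E 0.0966.
Largest remainders: G, A, C, D receive the extra seats.
F receives 6.

6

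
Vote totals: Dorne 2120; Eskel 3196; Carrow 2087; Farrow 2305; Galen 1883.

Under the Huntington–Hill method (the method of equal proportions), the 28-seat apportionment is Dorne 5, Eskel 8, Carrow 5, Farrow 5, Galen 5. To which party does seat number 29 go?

Priority for the next seat is population ÷ (√(s·(s+1))).
Priorities: Dorne 387.057, Eskel 376.652, Carrow 381.032, Farrow 420.833, Galen 343.787.
Highest priority: Farrow.

Farrow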